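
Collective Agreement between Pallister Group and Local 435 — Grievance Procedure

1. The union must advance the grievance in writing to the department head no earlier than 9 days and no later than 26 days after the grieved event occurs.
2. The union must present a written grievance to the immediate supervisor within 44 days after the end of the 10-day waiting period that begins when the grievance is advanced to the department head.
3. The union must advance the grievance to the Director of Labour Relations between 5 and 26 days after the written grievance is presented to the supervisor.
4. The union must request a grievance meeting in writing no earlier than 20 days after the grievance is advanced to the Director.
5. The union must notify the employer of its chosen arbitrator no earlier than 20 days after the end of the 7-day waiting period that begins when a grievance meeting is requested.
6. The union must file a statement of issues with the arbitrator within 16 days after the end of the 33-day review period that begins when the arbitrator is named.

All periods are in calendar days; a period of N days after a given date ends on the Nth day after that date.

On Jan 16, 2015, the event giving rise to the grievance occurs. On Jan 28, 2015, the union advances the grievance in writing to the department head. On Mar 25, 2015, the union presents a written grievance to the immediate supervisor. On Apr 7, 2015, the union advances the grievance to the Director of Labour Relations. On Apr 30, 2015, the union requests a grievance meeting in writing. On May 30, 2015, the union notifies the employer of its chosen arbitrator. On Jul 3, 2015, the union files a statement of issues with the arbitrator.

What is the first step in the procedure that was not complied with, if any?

Step 2

(1) the permitted window runs from Jan 16, 2015 + 9 = Jan 25, 2015 to Jan 16, 2015 + 26 = Feb 11, 2015; done Jan 28, 2015, which is between those dates.
(2) due by Feb 7, 2015 + 44 days = Mar 23, 2015; not done until Mar 25, 2015, 2 days after the deadline.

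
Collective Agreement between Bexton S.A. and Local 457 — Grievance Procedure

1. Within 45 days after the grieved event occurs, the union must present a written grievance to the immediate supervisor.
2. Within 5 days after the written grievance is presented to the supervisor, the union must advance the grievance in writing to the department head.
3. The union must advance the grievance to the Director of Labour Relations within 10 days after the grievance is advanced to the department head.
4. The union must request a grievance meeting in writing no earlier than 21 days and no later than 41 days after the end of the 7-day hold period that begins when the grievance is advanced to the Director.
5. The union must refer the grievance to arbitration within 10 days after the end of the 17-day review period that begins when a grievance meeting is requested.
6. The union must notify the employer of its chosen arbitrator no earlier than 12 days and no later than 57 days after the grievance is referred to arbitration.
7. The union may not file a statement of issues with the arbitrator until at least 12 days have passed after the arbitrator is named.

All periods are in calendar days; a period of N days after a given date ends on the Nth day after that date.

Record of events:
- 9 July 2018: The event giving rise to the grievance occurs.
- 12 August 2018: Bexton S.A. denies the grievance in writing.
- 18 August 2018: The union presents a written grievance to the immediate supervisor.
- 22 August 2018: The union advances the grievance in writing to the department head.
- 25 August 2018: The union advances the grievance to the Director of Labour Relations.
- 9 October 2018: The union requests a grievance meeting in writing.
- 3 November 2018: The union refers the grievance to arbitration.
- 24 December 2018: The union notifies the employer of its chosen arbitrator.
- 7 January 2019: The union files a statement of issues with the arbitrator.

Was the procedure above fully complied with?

Yes

Step 1: 45 days after 9 July 2018 (when the grieved event occurs) is 23 August 2018; 18 August 2018 is within that limit.
Step 2: 5 days after 18 August 2018 (when the written grievance is presented to the supervisor) is 23 August 2018; completed 22 August 2018, before the deadline.
Step 3: 10 days after 22 August 2018 (when the grievance is advanced to the department head) is 1 September 2018; done 25 August 2018 — timely.
Step 4: the window is 21–41 days after 1 September 2018 (end of the 7-day hold period, which began when the grievance is advanced to the Director on 25 August 2018), so 22 September 2018 through 12 October 2018; done 9 October 2018, which is between those dates.
Step 5: 10 days after 26 October 2018 (end of the 17-day review period, which began when a grievance meeting is requested on 9 October 2018) is 5 November 2018; done 3 November 2018 — timely.
Step 6: the window is 12–57 days after 3 November 2018 (when the grievance is referred to arbitration), so 15 November 2018 through 30 December 2018; done 24 December 2018, which is between those dates.
Step 7: the earliest permitted date is 12 days after 24 December 2018 (when the arbitrator is named), i.e. 5 January 2019; done 7 January 2019 — permitted.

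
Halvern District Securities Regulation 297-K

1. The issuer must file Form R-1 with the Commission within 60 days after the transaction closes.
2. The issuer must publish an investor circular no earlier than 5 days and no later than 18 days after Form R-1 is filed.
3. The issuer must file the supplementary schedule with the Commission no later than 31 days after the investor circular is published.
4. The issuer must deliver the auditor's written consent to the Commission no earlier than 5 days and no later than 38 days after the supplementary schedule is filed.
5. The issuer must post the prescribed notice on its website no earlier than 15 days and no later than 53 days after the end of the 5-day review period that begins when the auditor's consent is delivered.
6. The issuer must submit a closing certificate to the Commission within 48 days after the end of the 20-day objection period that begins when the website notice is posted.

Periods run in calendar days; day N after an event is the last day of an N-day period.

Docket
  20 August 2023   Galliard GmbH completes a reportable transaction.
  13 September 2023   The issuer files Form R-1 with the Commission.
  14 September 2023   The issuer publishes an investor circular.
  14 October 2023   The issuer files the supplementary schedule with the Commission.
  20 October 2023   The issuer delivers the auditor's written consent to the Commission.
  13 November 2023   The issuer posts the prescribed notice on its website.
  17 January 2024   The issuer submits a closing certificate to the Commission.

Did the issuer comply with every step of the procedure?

No

Step 1 — counting 60 days from 20 August 2023 (when the transaction closes) gives a deadline of 19 October 2023; done 13 September 2023 — timely.
Step 2 — 5 and 18 days from 13 September 2023 (when Form R-1 is filed) are 18 September 2023 and 1 October 2023 respectively; done 14 September 2023 — 4 days before the window opened.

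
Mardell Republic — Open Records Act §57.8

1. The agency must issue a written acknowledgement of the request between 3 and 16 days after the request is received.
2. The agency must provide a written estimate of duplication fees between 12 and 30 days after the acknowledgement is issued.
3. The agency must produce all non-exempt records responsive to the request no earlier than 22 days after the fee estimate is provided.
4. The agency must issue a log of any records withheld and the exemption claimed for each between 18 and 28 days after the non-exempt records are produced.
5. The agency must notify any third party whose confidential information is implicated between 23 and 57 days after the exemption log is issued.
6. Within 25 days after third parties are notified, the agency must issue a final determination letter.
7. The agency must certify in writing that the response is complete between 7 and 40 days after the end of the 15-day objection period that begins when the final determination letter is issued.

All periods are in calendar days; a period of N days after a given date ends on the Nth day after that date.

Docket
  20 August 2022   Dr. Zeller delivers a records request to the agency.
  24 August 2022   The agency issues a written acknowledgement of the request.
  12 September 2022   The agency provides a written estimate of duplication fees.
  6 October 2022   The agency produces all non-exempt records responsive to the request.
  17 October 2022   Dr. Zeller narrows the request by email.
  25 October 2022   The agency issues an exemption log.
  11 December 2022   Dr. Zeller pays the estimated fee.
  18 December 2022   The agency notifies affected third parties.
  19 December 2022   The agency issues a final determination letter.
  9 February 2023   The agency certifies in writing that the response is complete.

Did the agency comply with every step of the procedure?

Yes

Step 1 — 3 and 16 days from 20 August 2022 (when the request is received) are 23 August 2022 and 5 September 2022 respectively; done 24 August 2022 — within the window.
Step 2 — 12 and 30 days from 24 August 2022 (when the acknowledgement is issued) are 5 September 2022 and 23 September 2022 respectively; done 12 September 2022, which is between those dates.
Step 3 — must wait 22 days from 12 September 2022 (when the fee estimate is provided), so not before 4 October 2022; 6 October 2022 is on or after that date.
Step 4 — 18 and 28 days from 6 October 2022 (when the non-exempt records are produced) are 24 October 2022 and 3 November 2022 respectively; 25 October 2022 falls inside that range.
Step 5 — 23 and 57 days from 25 October 2022 (when the exemption log is issued) are 17 November 2022 and 21 December 2022 respectively; done 18 December 2022, which is between those dates.
Step 6 — counting 25 days from 18 December 2022 (when third parties are notified) gives a deadline of 12 January 2023; done 19 December 2022 — timely.
Step 7 — 7 and 40 days from 3 January 2023 (end of the 15-day objection period, which began when the final determination letter is issued on 19 December 2022) are 10 January 2023 and 12 February 2023 respectively; 9 February 2023 falls inside that range.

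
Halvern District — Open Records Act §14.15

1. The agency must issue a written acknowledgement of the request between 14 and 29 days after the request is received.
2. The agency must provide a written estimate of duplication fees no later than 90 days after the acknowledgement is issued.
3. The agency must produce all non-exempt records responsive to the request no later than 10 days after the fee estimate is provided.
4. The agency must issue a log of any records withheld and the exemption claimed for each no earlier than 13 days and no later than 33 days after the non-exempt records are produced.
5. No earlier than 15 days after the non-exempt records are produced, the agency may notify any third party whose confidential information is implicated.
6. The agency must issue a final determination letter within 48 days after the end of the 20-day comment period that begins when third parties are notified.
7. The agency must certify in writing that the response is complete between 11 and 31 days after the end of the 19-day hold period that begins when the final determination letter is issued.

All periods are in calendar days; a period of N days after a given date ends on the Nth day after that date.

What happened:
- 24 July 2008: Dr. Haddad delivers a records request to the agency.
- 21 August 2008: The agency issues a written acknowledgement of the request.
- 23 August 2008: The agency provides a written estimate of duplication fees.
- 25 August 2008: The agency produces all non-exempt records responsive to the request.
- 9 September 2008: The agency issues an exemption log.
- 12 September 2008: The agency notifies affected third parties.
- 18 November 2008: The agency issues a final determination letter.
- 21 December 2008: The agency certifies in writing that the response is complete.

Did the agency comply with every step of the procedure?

(1) the permitted window runs from 24 July 2008 + 14 = 7 August 2008 to 24 July 2008 + 29 = 22 August 2008; done 21 August 2008, which is between those dates.
(2) due by 21 August 2008 + 90 days = 19 November 2008; done 23 August 2008 — timely.
(3) due by 23 August 2008 + 10 days = 2 September 2008; 25 August 2008 is within that limit.
(4) the permitted window runs from 25 August 2008 + 13 = 7 September 2008 to 25 August 2008 + 33 = 27 September 2008; 9 September 2008 falls inside that range.
(5) permitted from 25 August 2008 + 15 days = 9 September 2008 onward; done 12 September 2008 — permitted.
(6) due by 2 October 2008 + 48 days = 19 November 2008; completed 18 November 2008, before the deadline.
(7) the permitted window runs from 7 December 2008 + 11 = 18 December 2008 to 7 December 2008 + 31 = 7 January 2009; done 21 December 2008 — within the window.

Yes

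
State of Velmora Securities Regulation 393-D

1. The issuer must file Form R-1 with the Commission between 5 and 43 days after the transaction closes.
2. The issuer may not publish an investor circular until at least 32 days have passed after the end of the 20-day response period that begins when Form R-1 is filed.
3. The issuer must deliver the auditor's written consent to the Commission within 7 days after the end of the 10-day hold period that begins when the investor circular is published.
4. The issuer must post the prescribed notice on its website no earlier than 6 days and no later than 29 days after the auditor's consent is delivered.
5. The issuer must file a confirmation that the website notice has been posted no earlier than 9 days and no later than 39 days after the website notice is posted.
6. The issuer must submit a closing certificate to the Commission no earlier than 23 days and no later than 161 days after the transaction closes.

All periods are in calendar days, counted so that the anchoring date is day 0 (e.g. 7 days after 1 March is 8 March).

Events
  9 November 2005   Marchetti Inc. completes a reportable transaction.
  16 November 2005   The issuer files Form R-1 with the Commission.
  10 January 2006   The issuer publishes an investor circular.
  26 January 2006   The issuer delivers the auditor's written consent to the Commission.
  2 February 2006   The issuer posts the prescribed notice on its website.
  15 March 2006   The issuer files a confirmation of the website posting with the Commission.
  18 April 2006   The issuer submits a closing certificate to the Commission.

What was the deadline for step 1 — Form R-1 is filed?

Step 1 runs from 9 November 2005, when the transaction closes. The window is 5–43 days after 9 November 2005; it closes on 22 December 2005.

22 December 2005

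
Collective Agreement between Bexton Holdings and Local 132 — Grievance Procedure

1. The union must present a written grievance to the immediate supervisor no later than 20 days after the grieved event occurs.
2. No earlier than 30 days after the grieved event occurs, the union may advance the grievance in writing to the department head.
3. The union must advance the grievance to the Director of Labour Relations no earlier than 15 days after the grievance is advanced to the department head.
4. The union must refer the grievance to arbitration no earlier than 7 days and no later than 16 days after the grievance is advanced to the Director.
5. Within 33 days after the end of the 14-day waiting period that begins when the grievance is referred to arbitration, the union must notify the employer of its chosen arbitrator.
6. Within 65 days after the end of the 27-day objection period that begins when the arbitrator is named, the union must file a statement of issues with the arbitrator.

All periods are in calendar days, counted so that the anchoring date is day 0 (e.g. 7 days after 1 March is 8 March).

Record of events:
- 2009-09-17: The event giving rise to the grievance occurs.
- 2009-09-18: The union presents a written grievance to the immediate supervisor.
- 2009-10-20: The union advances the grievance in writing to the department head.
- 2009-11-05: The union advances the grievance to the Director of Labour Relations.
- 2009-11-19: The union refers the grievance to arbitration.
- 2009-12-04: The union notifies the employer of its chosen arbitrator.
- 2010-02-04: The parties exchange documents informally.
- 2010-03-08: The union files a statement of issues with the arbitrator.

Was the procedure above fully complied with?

No

Step 1: 20 days after 2009-09-17 (when the grieved event occurs) is 2009-10-07; 2009-09-18 is within that limit.
Step 2: the earliest permitted date is 30 days after 2009-09-17 (when the grieved event occurs), i.e. 2009-10-17; done 2009-10-20, after the minimum wait.
Step 3: the earliest permitted date is 15 days after 2009-10-20 (when the grievance is advanced to the department head), i.e. 2009-11-04; done 2009-11-05 — permitted.
Step 4: the window is 7–16 days after 2009-11-05 (when the grievance is advanced to the Director), so 2009-11-12 through 2009-11-21; done 2009-11-19 — within the window.
Step 5: 33 days after 2009-12-03 (end of the 14-day waiting period, which began when the grievance is referred to arbitration on 2009-11-19) is 2010-01-05; 2009-12-04 is within that limit.
Step 6: 65 days after 2009-12-31 (end of the 27-day objection period, which began when the arbitrator is named on 2009-12-04) is 2010-03-06; 2010-03-08 misses that deadline by 2 days.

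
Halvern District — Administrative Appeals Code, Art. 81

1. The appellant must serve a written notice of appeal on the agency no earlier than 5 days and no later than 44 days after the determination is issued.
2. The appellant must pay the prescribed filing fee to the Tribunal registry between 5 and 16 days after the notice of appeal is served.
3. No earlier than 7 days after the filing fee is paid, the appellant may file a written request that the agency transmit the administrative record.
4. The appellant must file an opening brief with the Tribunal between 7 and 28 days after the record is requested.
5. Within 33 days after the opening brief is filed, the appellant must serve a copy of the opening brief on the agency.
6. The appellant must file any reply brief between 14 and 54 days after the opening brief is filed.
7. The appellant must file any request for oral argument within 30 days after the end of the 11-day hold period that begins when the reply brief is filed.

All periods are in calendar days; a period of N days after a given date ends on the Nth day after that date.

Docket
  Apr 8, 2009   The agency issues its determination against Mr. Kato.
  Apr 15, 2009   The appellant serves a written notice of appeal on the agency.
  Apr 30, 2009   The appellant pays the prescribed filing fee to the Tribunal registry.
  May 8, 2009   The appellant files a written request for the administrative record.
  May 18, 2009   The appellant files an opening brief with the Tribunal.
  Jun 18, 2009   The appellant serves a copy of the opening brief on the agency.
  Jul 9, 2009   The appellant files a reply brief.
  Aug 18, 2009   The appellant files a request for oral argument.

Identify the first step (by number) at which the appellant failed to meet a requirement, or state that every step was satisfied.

Step 1 — 5 and 44 days from Apr 8, 2009 (when the determination is issued) are Apr 13, 2009 and May 22, 2009 respectively; done Apr 15, 2009, which is between those dates.
Step 2 — 5 and 16 days from Apr 15, 2009 (when the notice of appeal is served) are Apr 20, 2009 and May 1, 2009 respectively; Apr 30, 2009 falls inside that range.
Step 3 — must wait 7 days from Apr 30, 2009 (when the filing fee is paid), so not before May 7, 2009; done May 8, 2009 — permitted.
Step 4 — 7 and 28 days from May 8, 2009 (when the record is requested) are May 15, 2009 and Jun 5, 2009 respectively; done May 18, 2009 — within the window.
Step 5 — counting 33 days from May 18, 2009 (when the opening brief is filed) gives a deadline of Jun 20, 2009; done Jun 18, 2009 — timely.
Step 6 — 14 and 54 days from May 18, 2009 (when the opening brief is filed) are Jun 1, 2009 and Jul 11, 2009 respectively; done Jul 9, 2009, which is between those dates.
Step 7 — counting 30 days from Jul 20, 2009 (end of the 11-day hold period, which began when the reply brief is filed on Jul 9, 2009) gives a deadline of Aug 19, 2009; done Aug 18, 2009 — timely.

None — every step was satisfied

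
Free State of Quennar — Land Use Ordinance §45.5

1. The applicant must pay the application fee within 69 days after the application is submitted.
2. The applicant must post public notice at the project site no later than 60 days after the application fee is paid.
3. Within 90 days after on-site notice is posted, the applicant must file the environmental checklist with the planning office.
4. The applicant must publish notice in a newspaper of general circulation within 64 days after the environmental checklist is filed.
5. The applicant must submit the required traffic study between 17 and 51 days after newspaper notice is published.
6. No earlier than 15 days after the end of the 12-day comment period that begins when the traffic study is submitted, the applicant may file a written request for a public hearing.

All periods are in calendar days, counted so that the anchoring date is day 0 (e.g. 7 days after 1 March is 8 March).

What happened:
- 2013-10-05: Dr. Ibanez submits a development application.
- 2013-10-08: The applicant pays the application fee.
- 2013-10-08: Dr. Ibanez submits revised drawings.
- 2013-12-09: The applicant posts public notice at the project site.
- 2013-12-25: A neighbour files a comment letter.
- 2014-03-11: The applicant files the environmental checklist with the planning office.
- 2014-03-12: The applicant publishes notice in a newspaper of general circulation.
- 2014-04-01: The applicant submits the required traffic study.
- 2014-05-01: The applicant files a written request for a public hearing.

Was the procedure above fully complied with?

Step 1: 69 days after 2013-10-05 (when the application is submitted) is 2013-12-13; done 2013-10-08 — timely.
Step 2: 60 days after 2013-10-08 (when the application fee is paid) is 2013-12-07; done 2013-12-09 — 2 days late.
Later steps need not be reached.

No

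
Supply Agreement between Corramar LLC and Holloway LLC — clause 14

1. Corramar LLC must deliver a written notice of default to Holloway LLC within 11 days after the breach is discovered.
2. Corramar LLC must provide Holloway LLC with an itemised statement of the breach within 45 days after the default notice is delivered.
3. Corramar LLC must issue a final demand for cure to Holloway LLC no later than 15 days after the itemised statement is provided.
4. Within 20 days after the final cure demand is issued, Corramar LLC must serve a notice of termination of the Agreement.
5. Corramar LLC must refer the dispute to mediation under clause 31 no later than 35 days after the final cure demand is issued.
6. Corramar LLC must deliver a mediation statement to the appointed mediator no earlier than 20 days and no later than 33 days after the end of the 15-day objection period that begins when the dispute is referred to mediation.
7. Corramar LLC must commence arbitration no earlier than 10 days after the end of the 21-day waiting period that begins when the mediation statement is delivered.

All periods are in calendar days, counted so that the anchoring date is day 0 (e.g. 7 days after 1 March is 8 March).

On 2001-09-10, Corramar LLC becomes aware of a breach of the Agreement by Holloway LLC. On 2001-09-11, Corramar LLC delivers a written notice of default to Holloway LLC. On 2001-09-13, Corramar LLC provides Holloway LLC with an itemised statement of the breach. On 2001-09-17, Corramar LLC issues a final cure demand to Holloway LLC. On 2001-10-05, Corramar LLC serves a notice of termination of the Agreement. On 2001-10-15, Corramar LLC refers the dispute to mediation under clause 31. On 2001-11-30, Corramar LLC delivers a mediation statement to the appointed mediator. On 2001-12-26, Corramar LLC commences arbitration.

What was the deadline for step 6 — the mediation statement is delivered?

The dispute is referred to mediation on 2001-10-15; the 15-day objection period therefore ends 2001-10-30, and step 6 runs from that date. The window is 20–33 days after 2001-10-30; it closes on 2001-12-02.

2001-12-02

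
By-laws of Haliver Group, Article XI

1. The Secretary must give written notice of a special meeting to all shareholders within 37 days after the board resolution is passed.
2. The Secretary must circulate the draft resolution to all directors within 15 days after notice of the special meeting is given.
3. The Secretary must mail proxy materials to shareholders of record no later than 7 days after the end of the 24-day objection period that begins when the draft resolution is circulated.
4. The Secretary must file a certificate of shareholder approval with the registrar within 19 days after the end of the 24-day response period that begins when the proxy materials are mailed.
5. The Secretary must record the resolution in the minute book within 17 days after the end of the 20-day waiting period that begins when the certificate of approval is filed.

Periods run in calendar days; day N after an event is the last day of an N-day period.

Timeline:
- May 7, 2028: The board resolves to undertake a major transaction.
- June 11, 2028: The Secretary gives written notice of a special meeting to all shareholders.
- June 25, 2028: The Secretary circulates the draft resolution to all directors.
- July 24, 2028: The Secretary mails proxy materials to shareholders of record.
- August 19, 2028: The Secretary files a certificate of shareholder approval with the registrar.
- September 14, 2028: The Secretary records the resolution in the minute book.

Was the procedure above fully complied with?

Yes

(1) due by May 7, 2028 + 37 days = June 13, 2028; done June 11, 2028 — timely.
(2) due by June 11, 2028 + 15 days = June 26, 2028; June 25, 2028 is within that limit.
(3) due by July 19, 2028 + 7 days = July 26, 2028; done July 24, 2028 — timely.
(4) due by August 17, 2028 + 19 days = September 5, 2028; done August 19, 2028 — timely.
(5) due by September 8, 2028 + 17 days = September 25, 2028; done September 14, 2028 — timely.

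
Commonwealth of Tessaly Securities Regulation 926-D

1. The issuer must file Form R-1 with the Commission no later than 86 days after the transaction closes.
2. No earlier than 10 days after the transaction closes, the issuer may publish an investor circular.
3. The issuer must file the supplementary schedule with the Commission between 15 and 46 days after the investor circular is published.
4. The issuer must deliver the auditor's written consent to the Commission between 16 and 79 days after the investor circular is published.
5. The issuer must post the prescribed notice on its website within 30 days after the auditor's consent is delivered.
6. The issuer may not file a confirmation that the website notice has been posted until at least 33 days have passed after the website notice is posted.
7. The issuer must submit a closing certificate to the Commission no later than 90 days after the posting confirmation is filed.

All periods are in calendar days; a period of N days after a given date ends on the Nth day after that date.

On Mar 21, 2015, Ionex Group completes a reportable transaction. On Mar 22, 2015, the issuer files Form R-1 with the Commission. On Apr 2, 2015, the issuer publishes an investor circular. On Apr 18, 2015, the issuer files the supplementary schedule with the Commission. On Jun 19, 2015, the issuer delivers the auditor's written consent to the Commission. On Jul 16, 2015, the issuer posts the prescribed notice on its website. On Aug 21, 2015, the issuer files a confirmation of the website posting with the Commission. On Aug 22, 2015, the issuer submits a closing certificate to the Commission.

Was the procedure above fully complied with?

Yes

Step 1 — counting 86 days from Mar 21, 2015 (when the transaction closes) gives a deadline of Jun 15, 2015; completed Mar 22, 2015, before the deadline.
Step 2 — must wait 10 days from Mar 21, 2015 (when the transaction closes), so not before Mar 31, 2015; done Apr 2, 2015 — permitted.
Step 3 — 15 and 46 days from Apr 2, 2015 (when the investor circular is published) are Apr 17, 2015 and May 18, 2015 respectively; Apr 18, 2015 falls inside that range.
Step 4 — 16 and 79 days from Apr 2, 2015 (when the investor circular is published) are Apr 18, 2015 and Jun 20, 2015 respectively; done Jun 19, 2015, which is between those dates.
Step 5 — counting 30 days from Jun 19, 2015 (when the auditor's consent is delivered) gives a deadline of Jul 19, 2015; Jul 16, 2015 is within that limit.
Step 6 — must wait 33 days from Jul 16, 2015 (when the website notice is posted), so not before Aug 18, 2015; done Aug 21, 2015, after the minimum wait.
Step 7 — counting 90 days from Aug 21, 2015 (when the posting confirmation is filed) gives a deadline of Nov 19, 2015; completed Aug 22, 2015, before the deadline.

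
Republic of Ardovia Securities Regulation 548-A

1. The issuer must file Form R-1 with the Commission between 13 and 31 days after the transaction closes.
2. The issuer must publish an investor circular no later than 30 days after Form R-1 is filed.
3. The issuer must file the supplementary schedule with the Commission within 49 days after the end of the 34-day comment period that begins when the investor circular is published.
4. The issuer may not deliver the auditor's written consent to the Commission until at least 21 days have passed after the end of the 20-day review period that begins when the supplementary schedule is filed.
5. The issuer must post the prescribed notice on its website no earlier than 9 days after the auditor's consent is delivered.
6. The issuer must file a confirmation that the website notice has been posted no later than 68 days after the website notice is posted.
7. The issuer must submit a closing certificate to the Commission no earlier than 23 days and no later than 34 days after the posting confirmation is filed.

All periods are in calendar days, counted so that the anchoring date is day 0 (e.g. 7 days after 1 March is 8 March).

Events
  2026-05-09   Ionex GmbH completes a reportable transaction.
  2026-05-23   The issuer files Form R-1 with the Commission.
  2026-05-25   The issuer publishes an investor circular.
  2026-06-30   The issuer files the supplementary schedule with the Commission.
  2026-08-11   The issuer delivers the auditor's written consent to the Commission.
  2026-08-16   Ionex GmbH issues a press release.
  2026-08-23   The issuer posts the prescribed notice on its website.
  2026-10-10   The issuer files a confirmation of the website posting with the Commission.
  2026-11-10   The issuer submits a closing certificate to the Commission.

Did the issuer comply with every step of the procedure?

(1) the permitted window runs from 2026-05-09 + 13 = 2026-05-22 to 2026-05-09 + 31 = 2026-06-09; done 2026-05-23 — within the window.
(2) due by 2026-05-23 + 30 days = 2026-06-22; completed 2026-05-25, before the deadline.
(3) due by 2026-06-28 + 49 days = 2026-08-16; completed 2026-06-30, before the deadline.
(4) permitted from 2026-07-20 + 21 days = 2026-08-10 onward; done 2026-08-11, after the minimum wait.
(5) permitted from 2026-08-11 + 9 days = 2026-08-20 onward; done 2026-08-23 — permitted.
(6) due by 2026-08-23 + 68 days = 2026-10-30; 2026-10-10 is within that limit.
(7) the permitted window runs from 2026-10-10 + 23 = 2026-11-02 to 2026-10-10 + 34 = 2026-11-13; 2026-11-10 falls inside that range.

Yes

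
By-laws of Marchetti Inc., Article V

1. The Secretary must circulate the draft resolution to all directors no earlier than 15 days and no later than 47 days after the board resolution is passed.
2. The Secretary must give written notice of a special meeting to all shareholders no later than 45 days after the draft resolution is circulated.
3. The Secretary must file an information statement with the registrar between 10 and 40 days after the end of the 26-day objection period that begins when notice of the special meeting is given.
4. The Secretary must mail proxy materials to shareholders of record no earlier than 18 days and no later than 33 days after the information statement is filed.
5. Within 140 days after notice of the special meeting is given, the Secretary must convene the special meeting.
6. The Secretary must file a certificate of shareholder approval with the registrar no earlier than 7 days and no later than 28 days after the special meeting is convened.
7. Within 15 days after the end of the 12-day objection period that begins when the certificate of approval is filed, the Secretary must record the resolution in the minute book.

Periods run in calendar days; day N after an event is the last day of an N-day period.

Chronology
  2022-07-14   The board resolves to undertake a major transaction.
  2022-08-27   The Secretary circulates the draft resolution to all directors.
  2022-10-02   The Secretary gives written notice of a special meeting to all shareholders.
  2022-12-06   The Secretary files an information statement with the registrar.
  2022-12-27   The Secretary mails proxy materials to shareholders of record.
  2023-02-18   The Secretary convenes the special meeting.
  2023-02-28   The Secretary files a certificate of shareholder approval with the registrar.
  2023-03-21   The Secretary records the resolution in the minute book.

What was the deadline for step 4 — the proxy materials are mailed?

2023-01-08

Step 4 runs from 2022-12-06, when the information statement is filed. The window is 18–33 days after 2022-12-06; it closes on 2023-01-08.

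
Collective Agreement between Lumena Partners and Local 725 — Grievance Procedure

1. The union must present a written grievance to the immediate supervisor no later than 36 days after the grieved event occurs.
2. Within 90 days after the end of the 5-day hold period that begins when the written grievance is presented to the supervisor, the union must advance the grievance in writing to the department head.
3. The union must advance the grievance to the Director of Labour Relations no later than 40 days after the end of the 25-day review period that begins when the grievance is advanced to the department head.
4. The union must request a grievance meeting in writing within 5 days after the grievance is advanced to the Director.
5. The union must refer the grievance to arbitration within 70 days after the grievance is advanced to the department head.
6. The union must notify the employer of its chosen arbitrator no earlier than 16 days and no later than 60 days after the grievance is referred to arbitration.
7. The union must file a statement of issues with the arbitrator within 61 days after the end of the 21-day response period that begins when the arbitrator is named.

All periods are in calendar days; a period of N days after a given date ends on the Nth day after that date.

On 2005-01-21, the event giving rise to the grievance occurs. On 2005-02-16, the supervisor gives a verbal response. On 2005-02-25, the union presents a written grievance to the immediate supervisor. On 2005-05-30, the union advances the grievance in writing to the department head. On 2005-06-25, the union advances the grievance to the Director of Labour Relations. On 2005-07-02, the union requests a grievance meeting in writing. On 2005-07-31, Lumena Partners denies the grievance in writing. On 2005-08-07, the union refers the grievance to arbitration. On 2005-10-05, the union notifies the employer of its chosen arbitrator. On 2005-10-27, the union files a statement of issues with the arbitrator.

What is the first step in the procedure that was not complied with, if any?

Step 4

Step 1: 36 days after 2005-01-21 (when the grieved event occurs) is 2005-02-26; completed 2005-02-25, before the deadline.
Step 2: 90 days after 2005-03-02 (end of the 5-day hold period, which began when the written grievance is presented to the supervisor on 2005-02-25) is 2005-05-31; 2005-05-30 is within that limit.
Step 3: 40 days after 2005-06-24 (end of the 25-day review period, which began when the grievance is advanced to the department head on 2005-05-30) is 2005-08-03; completed 2005-06-25, before the deadline.
Step 4: 5 days after 2005-06-25 (when the grievance is advanced to the Director) is 2005-06-30; done 2005-07-02 — 2 days late.
No need to go further; step 4 was not satisfied.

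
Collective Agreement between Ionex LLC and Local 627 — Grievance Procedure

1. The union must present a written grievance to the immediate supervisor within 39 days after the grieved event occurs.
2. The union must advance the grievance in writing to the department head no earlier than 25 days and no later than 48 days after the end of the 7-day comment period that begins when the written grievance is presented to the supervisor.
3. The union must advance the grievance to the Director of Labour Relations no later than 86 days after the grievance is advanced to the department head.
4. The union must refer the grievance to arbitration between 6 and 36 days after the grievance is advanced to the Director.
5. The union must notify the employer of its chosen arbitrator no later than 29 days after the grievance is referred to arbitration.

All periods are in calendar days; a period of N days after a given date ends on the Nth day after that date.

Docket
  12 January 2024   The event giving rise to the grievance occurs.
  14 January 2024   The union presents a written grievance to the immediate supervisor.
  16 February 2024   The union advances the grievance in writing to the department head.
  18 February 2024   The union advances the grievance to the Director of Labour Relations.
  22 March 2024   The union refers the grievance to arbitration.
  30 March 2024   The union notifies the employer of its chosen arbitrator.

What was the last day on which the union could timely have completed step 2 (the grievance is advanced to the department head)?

9 March 2024

The written grievance is presented to the supervisor on 14 January 2024; the 7-day comment period therefore ends 21 January 2024, and step 2 runs from that date. The window is 25–48 days after 21 January 2024; it closes on 9 March 2024.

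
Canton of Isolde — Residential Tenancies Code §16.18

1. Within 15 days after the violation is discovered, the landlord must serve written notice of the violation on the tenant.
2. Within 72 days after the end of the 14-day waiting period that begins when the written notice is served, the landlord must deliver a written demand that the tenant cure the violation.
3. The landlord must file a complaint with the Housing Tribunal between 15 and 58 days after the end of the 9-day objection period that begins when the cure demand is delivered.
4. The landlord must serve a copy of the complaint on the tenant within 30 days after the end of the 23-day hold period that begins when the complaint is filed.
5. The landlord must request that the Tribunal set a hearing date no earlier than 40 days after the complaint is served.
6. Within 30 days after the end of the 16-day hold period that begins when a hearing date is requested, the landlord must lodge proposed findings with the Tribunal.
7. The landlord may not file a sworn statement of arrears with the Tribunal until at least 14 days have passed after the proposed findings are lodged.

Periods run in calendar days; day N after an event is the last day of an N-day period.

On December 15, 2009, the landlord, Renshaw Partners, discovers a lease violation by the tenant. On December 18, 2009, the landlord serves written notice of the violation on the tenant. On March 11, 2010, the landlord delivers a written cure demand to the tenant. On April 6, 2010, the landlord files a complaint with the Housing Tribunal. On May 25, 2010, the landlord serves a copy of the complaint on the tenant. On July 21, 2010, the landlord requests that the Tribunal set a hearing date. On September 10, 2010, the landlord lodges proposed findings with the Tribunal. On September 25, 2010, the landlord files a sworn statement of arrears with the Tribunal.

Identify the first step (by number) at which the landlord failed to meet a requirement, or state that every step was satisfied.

Step 6

(1) due by December 15, 2009 + 15 days = December 30, 2009; completed December 18, 2009, before the deadline.
(2) due by January 1, 2010 + 72 days = March 14, 2010; done March 11, 2010 — timely.
(3) the permitted window runs from March 20, 2010 + 15 = April 4, 2010 to March 20, 2010 + 58 = May 17, 2010; done April 6, 2010 — within the window.
(4) due by April 29, 2010 + 30 days = May 29, 2010; completed May 25, 2010, before the deadline.
(5) permitted from May 25, 2010 + 40 days = July 4, 2010 onward; July 21, 2010 is on or after that date.
(6) due by August 6, 2010 + 30 days = September 5, 2010; September 10, 2010 misses that deadline by 5 days.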